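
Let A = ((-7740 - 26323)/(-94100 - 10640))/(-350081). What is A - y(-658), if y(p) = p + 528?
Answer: 4766772878137/36667483940 ≈ 130.00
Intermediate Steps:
y(p) = 528 + p
A = -34063/36667483940 (A = -34063/(-104740)*(-1/350081) = -34063*(-1/104740)*(-1/350081) = (34063/104740)*(-1/350081) = -34063/36667483940 ≈ -9.2897e-7)
A - y(-658) = -34063/36667483940 - (528 - 658) = -34063/36667483940 - 1*(-130) = -34063/36667483940 + 130 = 4766772878137/36667483940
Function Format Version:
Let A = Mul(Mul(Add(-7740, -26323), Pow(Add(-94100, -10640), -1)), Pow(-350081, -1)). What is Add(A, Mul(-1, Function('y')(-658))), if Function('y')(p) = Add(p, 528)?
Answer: Rational(4766772878137, 36667483940) ≈ 130.00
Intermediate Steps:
Function('y')(p) = Add(528, p)
A = Rational(-34063, 36667483940) (A = Mul(Mul(-34063, Pow(-104740, -1)), Rational(-1, 350081)) = Mul(Mul(-34063, Rational(-1, 104740)), Rational(-1, 350081)) = Mul(Rational(34063, 104740), Rational(-1, 350081)) = Rational(-34063, 36667483940) ≈ -9.2897e-7)
Add(A, Mul(-1, Function('y')(-658))) = Add(Rational(-34063, 36667483940), Mul(-1, Add(528, -658))) = Add(Rational(-34063, 36667483940), Mul(-1, -130)) = Add(Rational(-34063, 36667483940), 130) = Rational(4766772878137, 36667483940)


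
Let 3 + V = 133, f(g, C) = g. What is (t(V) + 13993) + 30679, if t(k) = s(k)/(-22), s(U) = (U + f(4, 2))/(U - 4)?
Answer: 61915325/1386 ≈ 44672.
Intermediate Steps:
V = 130 (V = -3 + 133 = 130)
s(U) = (4 + U)/(-4 + U) (s(U) = (U + 4)/(U - 4) = (4 + U)/(-4 + U))
t(k) = -(4 + k)/(22*(-4 + k)) (t(k) = ((4 + k)/(-4 + k))/(-22) = -(4 + k)/(22*(-4 + k)))
(t(V) + 13993) + 30679 = ((-4 - 1*130)/(22*(-4 + 130)) + 13993) + 30679 = ((1/22)*(-4 - 130)/126 + 13993) + 30679 = ((1/22)*(1/126)*(-134) + 13993) + 30679 = (-67/1386 + 13993) + 30679 = 19394231/1386 + 30679 = 61915325/1386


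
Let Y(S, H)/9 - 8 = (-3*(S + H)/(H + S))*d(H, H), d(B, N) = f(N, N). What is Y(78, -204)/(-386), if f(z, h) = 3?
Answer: 9/386 ≈ 0.023316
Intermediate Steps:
d(B, N) = 3
Y(S, H) = -9 (Y(S, H) = 72 + 9*(-3*(S + H)/(H + S)*3) = 72 + 9*(-3*(H + S)/(H + S)*3) = 72 + 9*(-3*1*3) = 72 + 9*(-3*3) = 72 + 9*(-9) = 72 - 81 = -9)
Y(78, -204)/(-386) = -9/(-386) = -9*(-1/386) = 9/386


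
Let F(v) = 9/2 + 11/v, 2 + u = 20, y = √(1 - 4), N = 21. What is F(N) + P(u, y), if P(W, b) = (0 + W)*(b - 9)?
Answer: -6593/42 + 18*I*√3 ≈ -156.98 + 31.177*I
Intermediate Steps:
y = I*√3 (y = √(-3) = I*√3 ≈ 1.732*I)
u = 18 (u = -2 + 20 = 18)
F(v) = 9/2 + 11/v (F(v) = 9*(½) + 11/v = 9/2 + 11/v)
P(W, b) = W*(-9 + b)
F(N) + P(u, y) = (9/2 + 11/21) + 18*(-9 + I*√3) = (9/2 + 11*(1/21)) + (-162 + 18*I*√3) = (9/2 + 11/21) + (-162 + 18*I*√3) = 211/42 + (-162 + 18*I*√3) = -6593/42 + 18*I*√3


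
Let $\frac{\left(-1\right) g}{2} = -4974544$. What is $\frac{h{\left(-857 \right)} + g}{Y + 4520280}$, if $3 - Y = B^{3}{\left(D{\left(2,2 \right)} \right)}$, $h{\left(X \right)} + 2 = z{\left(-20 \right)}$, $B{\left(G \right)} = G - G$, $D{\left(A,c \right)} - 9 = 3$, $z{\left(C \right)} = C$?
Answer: $\frac{9949066}{4520283} \approx 2.201$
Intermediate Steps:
$g = 9949088$ ($g = \left(-2\right) \left(-4974544\right) = 9949088$)
$D{\left(A,c \right)} = 12$ ($D{\left(A,c \right)} = 9 + 3 = 12$)
$B{\left(G \right)} = 0$
$h{\left(X \right)} = -22$ ($h{\left(X \right)} = -2 - 20 = -22$)
$Y = 3$ ($Y = 3 - 0^{3} = 3 - 0 = 3 + 0 = 3$)
$\frac{h{\left(-857 \right)} + g}{Y + 4520280} = \frac{-22 + 9949088}{3 + 4520280} = \frac{9949066}{4520283}$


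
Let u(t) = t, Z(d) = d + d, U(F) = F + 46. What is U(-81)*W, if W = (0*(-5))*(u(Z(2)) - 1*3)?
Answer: 0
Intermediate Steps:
U(F) = 46 + F
Z(d) = 2*d
W = 0 (W = (0*(-5))*(2*2 - 1*3) = 0*(4 - 3) = 0*1 = 0)
U(-81)*W = (46 - 81)*0 = -35*0 = 0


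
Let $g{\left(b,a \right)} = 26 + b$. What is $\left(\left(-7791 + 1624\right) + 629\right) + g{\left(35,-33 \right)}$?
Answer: $-5477$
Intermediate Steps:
$\left(\left(-7791 + 1624\right) + 629\right) + g{\left(35,-33 \right)} = \left(\left(-7791 + 1624\right) + 629\right) + \left(26 + 35\right) = \left(-6167 + 629\right) + 61 = -5538 + 61 = -5477$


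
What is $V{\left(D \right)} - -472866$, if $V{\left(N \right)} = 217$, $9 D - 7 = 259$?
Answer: $473083$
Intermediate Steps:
$D = \frac{266}{9}$ ($D = \frac{7}{9} + \frac{1}{9} \cdot 259 = \frac{7}{9} + \frac{259}{9} = \frac{266}{9} \approx 29.556$)
$V{\left(D \right)} - -472866 = 217 - -472866 = 217 + 472866 = 473083$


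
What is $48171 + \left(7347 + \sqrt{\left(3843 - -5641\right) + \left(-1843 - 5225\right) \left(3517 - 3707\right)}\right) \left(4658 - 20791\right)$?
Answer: $-118480980 - 32266 \sqrt{338101} \approx -1.3724 \cdot 10^{8}$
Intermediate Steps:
$48171 + \left(7347 + \sqrt{\left(3843 - -5641\right) + \left(-1843 - 5225\right) \left(3517 - 3707\right)}\right) \left(4658 - 20791\right) = 48171 + \left(7347 + \sqrt{\left(3843 + 5641\right) - -1342920}\right) \left(-16133\right) = 48171 + \left(7347 + \sqrt{9484 + 1342920}\right) \left(-16133\right) = 48171 + \left(7347 + \sqrt{1352404}\right) \left(-16133\right) = 48171 + \left(7347 + 2 \sqrt{338101}\right) \left(-16133\right) = 48171 - \left(118529151 + 32266 \sqrt{338101}\right) = -118480980 - 32266 \sqrt{338101}$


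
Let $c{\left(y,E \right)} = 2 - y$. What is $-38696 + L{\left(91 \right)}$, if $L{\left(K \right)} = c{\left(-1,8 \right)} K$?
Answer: $-38423$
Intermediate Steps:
$L{\left(K \right)} = 3 K$ ($L{\left(K \right)} = \left(2 - -1\right) K = \left(2 + 1\right) K = 3 K$)
$-38696 + L{\left(91 \right)} = -38696 + 3 \cdot 91 = -38696 + 273 = -38423$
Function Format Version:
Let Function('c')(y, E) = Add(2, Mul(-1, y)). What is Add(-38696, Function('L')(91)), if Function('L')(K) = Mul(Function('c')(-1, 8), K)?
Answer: -38423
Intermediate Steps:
Function('L')(K) = Mul(3, K) (Function('L')(K) = Mul(Add(2, Mul(-1, -1)), K) = Mul(Add(2, 1), K) = Mul(3, K))
Add(-38696, Function('L')(91)) = Add(-38696, Mul(3, 91)) = Add(-38696, 273) = -38423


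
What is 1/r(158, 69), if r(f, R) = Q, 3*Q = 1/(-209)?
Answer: -627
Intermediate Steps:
Q = -1/627 (Q = (⅓)/(-209) = (⅓)*(-1/209) = -1/627 ≈ -0.0015949)
r(f, R) = -1/627
1/r(158, 69) = 1/(-1/627) = -627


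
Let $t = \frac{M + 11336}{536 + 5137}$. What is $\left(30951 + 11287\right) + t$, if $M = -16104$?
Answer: $\frac{239611406}{5673} \approx 42237.0$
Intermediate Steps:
$t = - \frac{4768}{5673}$ ($t = \frac{-16104 + 11336}{536 + 5137} = - \frac{4768}{5673} \approx -0.84047$)
$\left(30951 + 11287\right) + t = \left(30951 + 11287\right) - \frac{4768}{5673} = 42238 - \frac{4768}{5673} = \frac{239611406}{5673}$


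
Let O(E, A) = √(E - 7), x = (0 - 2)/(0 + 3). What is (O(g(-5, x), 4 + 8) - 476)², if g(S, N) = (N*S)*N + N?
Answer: (1428 - I*√89)²/9 ≈ 2.2657e+5 - 2993.7*I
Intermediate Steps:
x = -⅔ (x = -2/3 = -2*⅓ = -⅔ ≈ -0.66667)
g(S, N) = N + S*N² (g(S, N) = S*N² + N = N + S*N²)
O(E, A) = √(-7 + E)
(O(g(-5, x), 4 + 8) - 476)² = (√(-7 - 2*(1 - ⅔*(-5))/3) - 476)² = (√(-7 - 2*(1 + 10/3)/3) - 476)² = (√(-7 - ⅔*13/3) - 476)² = (√(-7 - 26/9) - 476)² = (√(-89/9) - 476)² = (I*√89/3 - 476)² = (-476 + I*√89/3)²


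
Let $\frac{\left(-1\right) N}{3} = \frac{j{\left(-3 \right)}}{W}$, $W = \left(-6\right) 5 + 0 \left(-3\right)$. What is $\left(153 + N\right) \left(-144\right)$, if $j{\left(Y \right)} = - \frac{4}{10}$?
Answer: $- \frac{550656}{25} \approx -22026.0$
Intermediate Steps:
$W = -30$ ($W = -30 + 0 = -30$)
$j{\left(Y \right)} = - \frac{2}{5}$ ($j{\left(Y \right)} = \left(-4\right) \frac{1}{10} = - \frac{2}{5}$)
$N = - \frac{1}{25}$ ($N = - 3 \left(- \frac{2}{5 \left(-30\right)}\right) = - 3 \left(\left(- \frac{2}{5}\right) \left(- \frac{1}{30}\right)\right) = \left(-3\right) \frac{1}{75} = - \frac{1}{25} \approx -0.04$)
$\left(153 + N\right) \left(-144\right) = \left(153 - \frac{1}{25}\right) \left(-144\right) = \frac{3824}{25} \left(-144\right) = - \frac{550656}{25}$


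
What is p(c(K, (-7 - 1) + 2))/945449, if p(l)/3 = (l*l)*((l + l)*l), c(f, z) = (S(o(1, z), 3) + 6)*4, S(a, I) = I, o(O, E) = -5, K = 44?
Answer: 10077696/945449 ≈ 10.659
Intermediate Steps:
c(f, z) = 36 (c(f, z) = (3 + 6)*4 = 9*4 = 36)
p(l) = 6*l⁴ (p(l) = 3*((l*l)*((l + l)*l)) = 3*(l²*((2*l)*l)) = 3*(l²*(2*l²)) = 3*(2*l⁴) = 6*l⁴)
p(c(K, (-7 - 1) + 2))/945449 = (6*36⁴)/945449 = (6*1679616)*(1/945449) = 10077696*(1/945449) = 10077696/945449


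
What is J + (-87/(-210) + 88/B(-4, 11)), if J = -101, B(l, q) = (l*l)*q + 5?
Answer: -1268261/12670 ≈ -100.10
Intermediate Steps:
B(l, q) = 5 + q*l**2 (B(l, q) = l**2*q + 5 = q*l**2 + 5 = 5 + q*l**2)
J + (-87/(-210) + 88/B(-4, 11)) = -101 + (-87/(-210) + 88/(5 + 11*(-4)**2)) = -101 + (-87*(-1/210) + 88/(5 + 11*16)) = -101 + (29/70 + 88/(5 + 176)) = -101 + (29/70 + 88/181) = -101 + 11409/12670 = -1268261/12670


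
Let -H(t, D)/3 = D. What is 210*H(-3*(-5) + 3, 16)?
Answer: -10080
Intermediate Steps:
H(t, D) = -3*D
210*H(-3*(-5) + 3, 16) = 210*(-3*16) = 210*(-48) = -10080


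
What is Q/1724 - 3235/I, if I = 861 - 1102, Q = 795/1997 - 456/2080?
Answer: 2895785012711/215727602480 ≈ 13.423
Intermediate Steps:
Q = 92871/519220 (Q = 795*(1/1997) - 456*1/2080 = 795/1997 - 57/260 = 92871/519220 ≈ 0.17887)
I = -241
Q/1724 - 3235/I = (92871/519220)/1724 - 3235/(-241) = (92871/519220)*(1/1724) - 3235*(-1/241) = 92871/895135280 + 3235/241 = 2895785012711/215727602480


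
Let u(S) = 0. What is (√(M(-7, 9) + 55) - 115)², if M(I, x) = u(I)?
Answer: (115 - √55)² ≈ 11574.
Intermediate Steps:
M(I, x) = 0
(√(M(-7, 9) + 55) - 115)² = (√(0 + 55) - 115)² = (√55 - 115)² = (-115 + √55)²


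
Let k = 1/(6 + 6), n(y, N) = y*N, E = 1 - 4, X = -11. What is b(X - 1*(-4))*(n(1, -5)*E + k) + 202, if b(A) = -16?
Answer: -118/3 ≈ -39.333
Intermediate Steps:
E = -3
n(y, N) = N*y
k = 1/12 ≈ 0.083333
b(X - 1*(-4))*(n(1, -5)*E + k) + 202 = -16*(-5*1*(-3) + 1/12) + 202 = -16*(-5*(-3) + 1/12) + 202 = -16*(15 + 1/12) + 202 = -16*181/12 + 202 = -724/3 + 202 = -118/3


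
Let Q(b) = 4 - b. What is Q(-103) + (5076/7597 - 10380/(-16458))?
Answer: 2256793375/20838571 ≈ 108.30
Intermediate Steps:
Q(-103) + (5076/7597 - 10380/(-16458)) = (4 - 1*(-103)) + (5076/7597 - 10380/(-16458)) = (4 + 103) + (5076*(1/7597) - 10380*(-1/16458)) = 107 + (5076/7597 + 1730/2743) = 107 + 27066278/20838571 = 2256793375/20838571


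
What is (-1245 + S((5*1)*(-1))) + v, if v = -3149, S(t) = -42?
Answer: -4436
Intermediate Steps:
(-1245 + S((5*1)*(-1))) + v = (-1245 - 42) - 3149 = -1287 - 3149 = -4436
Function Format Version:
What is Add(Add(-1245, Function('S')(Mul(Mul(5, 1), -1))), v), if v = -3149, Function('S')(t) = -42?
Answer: -4436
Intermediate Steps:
Add(Add(-1245, Function('S')(Mul(Mul(5, 1), -1))), v) = Add(Add(-1245, -42), -3149) = Add(-1287, -3149) = -4436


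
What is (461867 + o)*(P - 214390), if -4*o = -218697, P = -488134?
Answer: -362882625115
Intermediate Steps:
o = 218697/4 (o = -¼*(-218697) = 218697/4 ≈ 54674.)
(461867 + o)*(P - 214390) = (461867 + 218697/4)*(-488134 - 214390) = (2066165/4)*(-702524) = -362882625115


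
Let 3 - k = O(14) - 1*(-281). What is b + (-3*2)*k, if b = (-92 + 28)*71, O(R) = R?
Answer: -2792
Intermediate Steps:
b = -4544 (b = -64*71 = -4544)
k = -292 (k = 3 - (14 - 1*(-281)) = 3 - (14 + 281) = 3 - 1*295 = 3 - 295 = -292)
b + (-3*2)*k = -4544 - 3*2*(-292) = -4544 - 6*(-292) = -4544 + 1752 = -2792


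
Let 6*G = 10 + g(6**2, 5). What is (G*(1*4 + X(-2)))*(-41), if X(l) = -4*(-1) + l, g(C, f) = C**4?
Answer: -68864666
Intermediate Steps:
X(l) = 4 + l
G = 839813/3 (G = (10 + (6**2)**4)/6 = (10 + 36**4)/6 = (10 + 1679616)/6 = (1/6)*1679626 = 839813/3 ≈ 2.7994e+5)
(G*(1*4 + X(-2)))*(-41) = (839813*(1*4 + (4 - 2))/3)*(-41) = (839813*(4 + 2)/3)*(-41) = ((839813/3)*6)*(-41) = 1679626*(-41) = -68864666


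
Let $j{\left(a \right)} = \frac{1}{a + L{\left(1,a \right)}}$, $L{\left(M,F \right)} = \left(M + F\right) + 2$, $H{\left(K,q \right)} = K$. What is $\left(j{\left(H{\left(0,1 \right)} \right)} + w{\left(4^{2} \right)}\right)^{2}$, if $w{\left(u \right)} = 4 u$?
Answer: $\frac{37249}{9} \approx 4138.8$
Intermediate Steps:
$L{\left(M,F \right)} = 2 + F + M$ ($L{\left(M,F \right)} = \left(F + M\right) + 2 = 2 + F + M$)
$j{\left(a \right)} = \frac{1}{3 + 2 a}$ ($j{\left(a \right)} = \frac{1}{a + \left(2 + a + 1\right)} = \frac{1}{a + \left(3 + a\right)} = \frac{1}{3 + 2 a}$)
$\left(j{\left(H{\left(0,1 \right)} \right)} + w{\left(4^{2} \right)}\right)^{2} = \left(\frac{1}{3 + 2 \cdot 0} + 4 \cdot 4^{2}\right)^{2} = \left(\frac{1}{3 + 0} + 4 \cdot 16\right)^{2} = \left(\frac{1}{3} + 64\right)^{2} = \left(\frac{193}{3}\right)^{2} = \frac{37249}{9}$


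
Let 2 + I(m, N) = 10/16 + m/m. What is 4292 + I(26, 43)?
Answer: 34333/8 ≈ 4291.6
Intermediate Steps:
I(m, N) = -3/8 (I(m, N) = -2 + (10/16 + m/m) = -2 + (10*(1/16) + 1) = -2 + (5/8 + 1) = -2 + 13/8 = -3/8)
4292 + I(26, 43) = 4292 - 3/8 = 34333/8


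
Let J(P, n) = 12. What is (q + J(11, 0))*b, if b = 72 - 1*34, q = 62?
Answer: 2812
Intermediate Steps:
b = 38 (b = 72 - 34 = 38)
(q + J(11, 0))*b = (62 + 12)*38 = 74*38 = 2812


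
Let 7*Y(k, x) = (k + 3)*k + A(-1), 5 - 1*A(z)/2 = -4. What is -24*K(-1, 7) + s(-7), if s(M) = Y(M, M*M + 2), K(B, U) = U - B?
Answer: -1298/7 ≈ -185.43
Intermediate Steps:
A(z) = 18 (A(z) = 10 - 2*(-4) = 10 + 8 = 18)
Y(k, x) = 18/7 + k*(3 + k)/7 (Y(k, x) = ((k + 3)*k + 18)/7 = ((3 + k)*k + 18)/7 = (k*(3 + k) + 18)/7 = (18 + k*(3 + k))/7 = 18/7 + k*(3 + k)/7)
s(M) = 18/7 + M²/7 + 3*M/7
-24*K(-1, 7) + s(-7) = -24*(7 - 1*(-1)) + (18/7 + (⅐)*(-7)² + (3/7)*(-7)) = -24*(7 + 1) + (18/7 + (⅐)*49 - 3) = -24*8 + (18/7 + 7 - 3) = -192 + 46/7 = -1298/7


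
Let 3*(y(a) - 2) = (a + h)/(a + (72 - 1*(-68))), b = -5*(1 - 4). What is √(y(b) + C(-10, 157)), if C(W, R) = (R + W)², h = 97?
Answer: √4672890555/465 ≈ 147.01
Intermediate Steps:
b = 15 (b = -5*(-3) = 15)
y(a) = 2 + (97 + a)/(3*(140 + a)) (y(a) = 2 + ((a + 97)/(a + (72 - 1*(-68))))/3 = 2 + ((97 + a)/(a + (72 + 68)))/3 = 2 + ((97 + a)/(a + 140))/3 = 2 + ((97 + a)/(140 + a))/3 = 2 + (97 + a)/(3*(140 + a)))
√(y(b) + C(-10, 157)) = √((937 + 7*15)/(3*(140 + 15)) + (157 - 10)²) = √((⅓)*(937 + 105)/155 + 147²) = √((⅓)*(1/155)*1042 + 21609) = √(1042/465 + 21609) = √(10049227/465) = √4672890555/465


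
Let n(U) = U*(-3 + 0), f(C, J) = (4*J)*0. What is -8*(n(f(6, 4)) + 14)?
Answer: -112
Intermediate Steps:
f(C, J) = 0
n(U) = -3*U (n(U) = U*(-3) = -3*U)
-8*(n(f(6, 4)) + 14) = -8*(-3*0 + 14) = -8*(0 + 14) = -8*14 = -112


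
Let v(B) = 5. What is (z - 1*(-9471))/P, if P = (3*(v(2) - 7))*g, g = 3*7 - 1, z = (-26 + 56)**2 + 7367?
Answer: -8869/60 ≈ -147.82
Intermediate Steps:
z = 8267 (z = 30**2 + 7367 = 900 + 7367 = 8267)
g = 20 (g = 21 - 1 = 20)
P = -120 (P = (3*(5 - 7))*20 = (3*(-2))*20 = -6*20 = -120)
(z - 1*(-9471))/P = (8267 - 1*(-9471))/(-120) = (8267 + 9471)*(-1/120) = 17738*(-1/120) = -8869/60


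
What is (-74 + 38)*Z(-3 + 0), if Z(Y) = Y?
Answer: 108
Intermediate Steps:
(-74 + 38)*Z(-3 + 0) = (-74 + 38)*(-3 + 0) = -36*(-3) = 108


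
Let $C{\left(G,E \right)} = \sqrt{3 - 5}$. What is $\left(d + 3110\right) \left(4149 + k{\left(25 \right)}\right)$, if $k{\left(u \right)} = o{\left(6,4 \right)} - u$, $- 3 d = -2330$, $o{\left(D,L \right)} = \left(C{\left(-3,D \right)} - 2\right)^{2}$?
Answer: $\frac{48109160}{3} - \frac{46640 i \sqrt{2}}{3} \approx 1.6036 \cdot 10^{7} - 21986.0 i$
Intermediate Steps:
$C{\left(G,E \right)} = i \sqrt{2}$ ($C{\left(G,E \right)} = \sqrt{-2} = i \sqrt{2}$)
$o{\left(D,L \right)} = \left(-2 + i \sqrt{2}\right)^{2}$ ($o{\left(D,L \right)} = \left(i \sqrt{2} - 2\right)^{2} = \left(-2 + i \sqrt{2}\right)^{2}$)
$d = \frac{2330}{3}$ ($d = \left(- \frac{1}{3}\right) \left(-2330\right) = \frac{2330}{3} \approx 776.67$)
$k{\left(u \right)} = \left(2 - i \sqrt{2}\right)^{2} - u$
$\left(d + 3110\right) \left(4149 + k{\left(25 \right)}\right) = \left(\frac{2330}{3} + 3110\right) \left(4149 + \left(\left(2 - i \sqrt{2}\right)^{2} - 25\right)\right) = \frac{11660 \left(4149 - \left(25 - \left(2 - i \sqrt{2}\right)^{2}\right)\right)}{3} = \frac{11660 \left(4124 + \left(2 - i \sqrt{2}\right)^{2}\right)}{3} = \frac{48085840}{3} + \frac{11660 \left(2 - i \sqrt{2}\right)^{2}}{3}$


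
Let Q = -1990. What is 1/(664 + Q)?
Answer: -1/1326 ≈ -0.00075415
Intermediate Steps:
1/(664 + Q) = 1/(664 - 1990) = 1/(-1326) = -1/1326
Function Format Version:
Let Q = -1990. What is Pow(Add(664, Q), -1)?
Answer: Rational(-1, 1326) ≈ -0.00075415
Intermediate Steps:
Pow(Add(664, Q), -1) = Pow(Add(664, -1990), -1) = Pow(-1326, -1) = Rational(-1, 1326)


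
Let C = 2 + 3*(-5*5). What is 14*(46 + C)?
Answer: -378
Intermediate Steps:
C = -73 (C = 2 + 3*(-25) = 2 - 75 = -73)
14*(46 + C) = 14*(46 - 73) = 14*(-27) = -378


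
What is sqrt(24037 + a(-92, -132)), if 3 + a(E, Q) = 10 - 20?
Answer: 2*sqrt(6006) ≈ 155.00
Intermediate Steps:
a(E, Q) = -13 (a(E, Q) = -3 + (10 - 20) = -3 - 10 = -13)
sqrt(24037 + a(-92, -132)) = sqrt(24037 - 13) = sqrt(24024) = 2*sqrt(6006)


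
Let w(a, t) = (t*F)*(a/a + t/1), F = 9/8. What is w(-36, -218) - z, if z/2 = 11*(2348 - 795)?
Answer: 76213/4 ≈ 19053.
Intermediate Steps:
F = 9/8 (F = 9*(⅛) = 9/8 ≈ 1.1250)
z = 34166 (z = 2*(11*(2348 - 795)) = 2*(11*1553) = 2*17083 = 34166)
w(a, t) = 9*t*(1 + t)/8 (w(a, t) = (t*(9/8))*(a/a + t/1) = (9*t/8)*(1 + t*1) = (9*t/8)*(1 + t) = 9*t*(1 + t)/8)
w(-36, -218) - z = (9/8)*(-218)*(1 - 218) - 1*34166 = (9/8)*(-218)*(-217) - 34166 = 212877/4 - 34166 = 76213/4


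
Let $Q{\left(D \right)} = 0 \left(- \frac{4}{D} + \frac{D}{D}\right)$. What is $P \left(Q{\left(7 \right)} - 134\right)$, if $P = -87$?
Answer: $11658$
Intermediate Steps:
$Q{\left(D \right)} = 0$ ($Q{\left(D \right)} = 0 \left(- \frac{4}{D} + 1\right) = 0 \left(1 - \frac{4}{D}\right) = 0$)
$P \left(Q{\left(7 \right)} - 134\right) = - 87 \left(0 - 134\right) = \left(-87\right) \left(-134\right) = 11658$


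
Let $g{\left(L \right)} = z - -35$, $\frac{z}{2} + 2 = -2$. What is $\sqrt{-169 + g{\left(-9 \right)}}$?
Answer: $i \sqrt{142} \approx 11.916 i$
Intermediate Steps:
$z = -8$ ($z = -4 + 2 \left(-2\right) = -4 - 4 = -8$)
$g{\left(L \right)} = 27$ ($g{\left(L \right)} = -8 - -35 = -8 + 35 = 27$)
$\sqrt{-169 + g{\left(-9 \right)}} = \sqrt{-169 + 27} = \sqrt{-142} = i \sqrt{142}$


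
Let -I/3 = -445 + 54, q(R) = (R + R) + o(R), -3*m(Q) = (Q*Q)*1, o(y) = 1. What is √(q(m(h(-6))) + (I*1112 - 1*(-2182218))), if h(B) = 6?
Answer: √3486571 ≈ 1867.2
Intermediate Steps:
m(Q) = -Q²/3 (m(Q) = -Q*Q/3 = -Q²/3)
q(R) = 1 + 2*R (q(R) = (R + R) + 1 = 2*R + 1 = 1 + 2*R)
I = 1173 (I = -3*(-445 + 54) = -3*(-391) = 1173)
√(q(m(h(-6))) + (I*1112 - 1*(-2182218))) = √((1 + 2*(-⅓*6²)) + (1173*1112 - 1*(-2182218))) = √((1 + 2*(-⅓*36)) + (1304376 + 2182218)) = √((1 + 2*(-12)) + 3486594) = √((1 - 24) + 3486594) = √(-23 + 3486594) = √3486571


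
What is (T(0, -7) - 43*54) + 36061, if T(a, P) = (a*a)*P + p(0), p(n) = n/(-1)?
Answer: 33739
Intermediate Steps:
p(n) = -n (p(n) = n*(-1) = -n)
T(a, P) = P*a² (T(a, P) = (a*a)*P - 1*0 = a²*P + 0 = P*a² + 0 = P*a²)
(T(0, -7) - 43*54) + 36061 = (-7*0² - 43*54) + 36061 = (-7*0 - 2322) + 36061 = (0 - 2322) + 36061 = -2322 + 36061 = 33739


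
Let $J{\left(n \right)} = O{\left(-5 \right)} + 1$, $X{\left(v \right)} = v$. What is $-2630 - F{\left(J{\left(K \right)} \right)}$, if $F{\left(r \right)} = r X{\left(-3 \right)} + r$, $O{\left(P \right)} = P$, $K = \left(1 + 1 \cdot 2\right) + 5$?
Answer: $-2638$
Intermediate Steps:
$K = 8$ ($K = \left(1 + 2\right) + 5 = 3 + 5 = 8$)
$J{\left(n \right)} = -4$ ($J{\left(n \right)} = -5 + 1 = -4$)
$F{\left(r \right)} = - 2 r$ ($F{\left(r \right)} = r \left(-3\right) + r = - 3 r + r = - 2 r$)
$-2630 - F{\left(J{\left(K \right)} \right)} = -2630 - \left(-2\right) \left(-4\right) = -2630 - 8 = -2638$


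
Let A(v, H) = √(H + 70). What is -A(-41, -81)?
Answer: -I*√11 ≈ -3.3166*I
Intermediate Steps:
A(v, H) = √(70 + H)
-A(-41, -81) = -√(70 - 81) = -√(-11) = -I*√11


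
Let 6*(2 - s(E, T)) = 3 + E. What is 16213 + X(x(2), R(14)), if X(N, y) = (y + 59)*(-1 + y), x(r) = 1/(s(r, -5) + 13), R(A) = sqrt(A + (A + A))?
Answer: 16196 + 58*sqrt(42) ≈ 16572.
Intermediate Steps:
R(A) = sqrt(3)*sqrt(A) (R(A) = sqrt(A + 2*A) = sqrt(3*A) = sqrt(3)*sqrt(A))
s(E, T) = 3/2 - E/6 (s(E, T) = 2 - (3 + E)/6 = 2 + (-1/2 - E/6) = 3/2 - E/6)
x(r) = 1/(29/2 - r/6) (x(r) = 1/((3/2 - r/6) + 13) = 1/(29/2 - r/6))
X(N, y) = (-1 + y)*(59 + y) (X(N, y) = (59 + y)*(-1 + y) = (-1 + y)*(59 + y))
16213 + X(x(2), R(14)) = 16213 + (-59 + (sqrt(3)*sqrt(14))**2 + 58*(sqrt(3)*sqrt(14))) = 16213 + (-59 + (sqrt(42))**2 + 58*sqrt(42)) = 16213 + (-59 + 42 + 58*sqrt(42)) = 16213 + (-17 + 58*sqrt(42)) = 16196 + 58*sqrt(42)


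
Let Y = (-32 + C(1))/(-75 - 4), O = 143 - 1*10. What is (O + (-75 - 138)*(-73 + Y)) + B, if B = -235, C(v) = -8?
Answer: 1211793/79 ≈ 15339.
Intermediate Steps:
O = 133 (O = 143 - 10 = 133)
Y = 40/79 (Y = (-32 - 8)/(-75 - 4) = -40/(-79) = -40*(-1/79) = 40/79 ≈ 0.50633)
(O + (-75 - 138)*(-73 + Y)) + B = (133 + (-75 - 138)*(-73 + 40/79)) - 235 = (133 - 213*(-5727/79)) - 235 = (133 + 1219851/79) - 235 = 1230358/79 - 235 = 1211793/79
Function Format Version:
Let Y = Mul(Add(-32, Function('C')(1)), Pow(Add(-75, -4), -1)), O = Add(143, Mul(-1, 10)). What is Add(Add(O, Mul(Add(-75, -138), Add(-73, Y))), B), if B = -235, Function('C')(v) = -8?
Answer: Rational(1211793, 79) ≈ 15339.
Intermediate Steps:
O = 133 (O = Add(143, -10) = 133)
Y = Rational(40, 79) (Y = Mul(Add(-32, -8), Pow(Add(-75, -4), -1)) = Mul(-40, Pow(-79, -1)) = Mul(-40, Rational(-1, 79)) = Rational(40, 79) ≈ 0.50633)
Add(Add(O, Mul(Add(-75, -138), Add(-73, Y))), B) = Add(Add(133, Mul(Add(-75, -138), Add(-73, Rational(40, 79)))), -235) = Add(Add(133, Mul(-213, Rational(-5727, 79))), -235) = Add(Add(133, Rational(1219851, 79)), -235) = Add(Rational(1230358, 79), -235) = Rational(1211793, 79)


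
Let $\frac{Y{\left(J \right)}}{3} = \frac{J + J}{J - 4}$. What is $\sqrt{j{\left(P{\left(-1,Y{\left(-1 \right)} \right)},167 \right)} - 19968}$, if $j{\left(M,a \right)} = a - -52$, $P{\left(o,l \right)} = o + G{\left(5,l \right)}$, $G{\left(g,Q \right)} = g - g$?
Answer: $i \sqrt{19749} \approx 140.53 i$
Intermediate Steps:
$G{\left(g,Q \right)} = 0$
$Y{\left(J \right)} = \frac{6 J}{-4 + J}$ ($Y{\left(J \right)} = 3 \frac{J + J}{J - 4} = 3 \frac{2 J}{-4 + J} = \frac{6 J}{-4 + J}$)
$P{\left(o,l \right)} = o$ ($P{\left(o,l \right)} = o + 0 = o$)
$j{\left(M,a \right)} = 52 + a$ ($j{\left(M,a \right)} = a + 52 = 52 + a$)
$\sqrt{j{\left(P{\left(-1,Y{\left(-1 \right)} \right)},167 \right)} - 19968} = \sqrt{\left(52 + 167\right) - 19968} = \sqrt{219 - 19968} = \sqrt{-19749} = i \sqrt{19749}$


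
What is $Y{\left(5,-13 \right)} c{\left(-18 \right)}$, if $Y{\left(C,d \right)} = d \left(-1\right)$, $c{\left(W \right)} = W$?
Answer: $-234$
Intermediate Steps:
$Y{\left(C,d \right)} = - d$
$Y{\left(5,-13 \right)} c{\left(-18 \right)} = \left(-1\right) \left(-13\right) \left(-18\right) = 13 \left(-18\right) = -234$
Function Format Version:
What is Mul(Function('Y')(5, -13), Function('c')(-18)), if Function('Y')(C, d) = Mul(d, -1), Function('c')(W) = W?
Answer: -234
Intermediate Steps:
Function('Y')(C, d) = Mul(-1, d)
Mul(Function('Y')(5, -13), Function('c')(-18)) = Mul(Mul(-1, -13), -18) = Mul(13, -18) = -234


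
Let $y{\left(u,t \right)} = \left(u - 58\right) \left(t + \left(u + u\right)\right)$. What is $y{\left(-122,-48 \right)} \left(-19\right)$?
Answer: $-998640$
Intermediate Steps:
$y{\left(u,t \right)} = \left(-58 + u\right) \left(t + 2 u\right)$
$y{\left(-122,-48 \right)} \left(-19\right) = \left(\left(-116\right) \left(-122\right) - -2784 + 2 \left(-122\right)^{2} - -5856\right) \left(-19\right) = \left(14152 + 2784 + 2 \cdot 14884 + 5856\right) \left(-19\right) = \left(14152 + 2784 + 29768 + 5856\right) \left(-19\right) = 52560 \left(-19\right) = -998640$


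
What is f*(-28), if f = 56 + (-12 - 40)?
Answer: -112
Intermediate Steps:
f = 4 (f = 56 - 52 = 4)
f*(-28) = 4*(-28) = -112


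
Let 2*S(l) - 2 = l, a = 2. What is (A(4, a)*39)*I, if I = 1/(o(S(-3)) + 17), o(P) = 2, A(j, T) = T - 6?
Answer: -156/19 ≈ -8.2105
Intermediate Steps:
S(l) = 1 + l/2
A(j, T) = -6 + T
I = 1/19 (I = 1/(2 + 17) = 1/19 ≈ 0.052632)
(A(4, a)*39)*I = ((-6 + 2)*39)*(1/19) = -4*39*(1/19) = -156*1/19 = -156/19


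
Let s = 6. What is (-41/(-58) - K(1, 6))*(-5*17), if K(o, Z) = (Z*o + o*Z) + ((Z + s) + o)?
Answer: 119765/58 ≈ 2064.9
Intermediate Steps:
K(o, Z) = 6 + Z + o + 2*Z*o (K(o, Z) = (Z*o + o*Z) + ((Z + 6) + o) = (Z*o + Z*o) + ((6 + Z) + o) = 2*Z*o + (6 + Z + o) = 6 + Z + o + 2*Z*o)
(-41/(-58) - K(1, 6))*(-5*17) = (-41/(-58) - (6 + 6 + 1 + 2*6*1))*(-5*17) = (-41*(-1/58) - (6 + 6 + 1 + 12))*(-85) = (41/58 - 1*25)*(-85) = (41/58 - 25)*(-85) = -1409/58*(-85) = 119765/58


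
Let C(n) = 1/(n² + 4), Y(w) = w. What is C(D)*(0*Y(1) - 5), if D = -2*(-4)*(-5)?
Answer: -5/1604 ≈ -0.0031172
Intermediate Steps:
D = -40 (D = 8*(-5) = -40)
C(n) = 1/(4 + n²)
C(D)*(0*Y(1) - 5) = (0*1 - 5)/(4 + (-40)²) = (0 - 5)/(4 + 1600) = -5/1604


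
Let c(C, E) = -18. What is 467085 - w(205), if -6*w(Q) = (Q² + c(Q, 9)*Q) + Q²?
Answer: 1441435/3 ≈ 4.8048e+5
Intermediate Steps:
w(Q) = 3*Q - Q²/3 (w(Q) = -((Q² - 18*Q) + Q²)/6 = -(-18*Q + 2*Q²)/6 = 3*Q - Q²/3)
467085 - w(205) = 467085 - 205*(9 - 1*205)/3 = 467085 - 205*(9 - 205)/3 = 467085 - 205*(-196)/3 = 467085 - 1*(-40180/3) = 467085 + 40180/3 = 1441435/3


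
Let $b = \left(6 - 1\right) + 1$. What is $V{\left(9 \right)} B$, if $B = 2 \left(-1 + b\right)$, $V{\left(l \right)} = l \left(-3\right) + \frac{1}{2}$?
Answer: $-265$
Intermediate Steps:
$V{\left(l \right)} = \frac{1}{2} - 3 l$ ($V{\left(l \right)} = - 3 l + \frac{1}{2} = \frac{1}{2} - 3 l$)
$b = 6$ ($b = 5 + 1 = 6$)
$B = 10$ ($B = 2 \left(-1 + 6\right) = 2 \cdot 5 = 10$)
$V{\left(9 \right)} B = \left(\frac{1}{2} - 27\right) 10 = \left(- \frac{53}{2}\right) 10 = -265$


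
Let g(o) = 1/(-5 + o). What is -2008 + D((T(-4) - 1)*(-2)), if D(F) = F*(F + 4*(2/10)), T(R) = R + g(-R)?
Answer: -9272/5 ≈ -1854.4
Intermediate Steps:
T(R) = R + 1/(-5 - R)
D(F) = F*(⅘ + F) (D(F) = F*(F + 4*(2*(⅒))) = F*(F + 4*(⅕)) = F*(F + ⅘) = F*(⅘ + F))
-2008 + D((T(-4) - 1)*(-2)) = -2008 + (((-1 - 4*(5 - 4))/(5 - 4) - 1)*(-2))*(4 + 5*(((-1 - 4*(5 - 4))/(5 - 4) - 1)*(-2)))/5 = -2008 + (((-1 - 4*1)/1 - 1)*(-2))*(4 + 5*(((-1 - 4*1)/1 - 1)*(-2)))/5 = -2008 + ((1*(-1 - 4) - 1)*(-2))*(4 + 5*((1*(-1 - 4) - 1)*(-2)))/5 = -2008 + ((1*(-5) - 1)*(-2))*(4 + 5*((1*(-5) - 1)*(-2)))/5 = -2008 + ((-5 - 1)*(-2))*(4 + 5*((-5 - 1)*(-2)))/5 = -2008 + (-6*(-2))*(4 + 5*(-6*(-2)))/5 = -2008 + (⅕)*12*(4 + 5*12) = -2008 + (⅕)*12*(4 + 60) = -2008 + (⅕)*12*64 = -2008 + 768/5 = -9272/5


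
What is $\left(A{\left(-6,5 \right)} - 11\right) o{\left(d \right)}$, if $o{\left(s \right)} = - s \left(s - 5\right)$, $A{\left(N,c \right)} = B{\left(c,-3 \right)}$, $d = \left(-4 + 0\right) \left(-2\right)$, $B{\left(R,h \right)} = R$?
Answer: $144$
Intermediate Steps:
$d = 8$ ($d = \left(-4\right) \left(-2\right) = 8$)
$A{\left(N,c \right)} = c$
$o{\left(s \right)} = - s \left(-5 + s\right)$
$\left(A{\left(-6,5 \right)} - 11\right) o{\left(d \right)} = \left(5 - 11\right) 8 \left(5 - 8\right) = - 6 \cdot 8 \left(5 - 8\right) = - 6 \cdot 8 \left(-3\right) = \left(-6\right) \left(-24\right) = 144$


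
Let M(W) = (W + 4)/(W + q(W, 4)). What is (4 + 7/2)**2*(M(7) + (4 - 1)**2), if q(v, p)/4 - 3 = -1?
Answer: 1095/2 ≈ 547.50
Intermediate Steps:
q(v, p) = 8 (q(v, p) = 12 + 4*(-1) = 12 - 4 = 8)
M(W) = (4 + W)/(8 + W) (M(W) = (W + 4)/(W + 8) = (4 + W)/(8 + W))
(4 + 7/2)**2*(M(7) + (4 - 1)**2) = (4 + 7/2)**2*((4 + 7)/(8 + 7) + (4 - 1)**2) = (4 + 7*(1/2))**2*(11/15 + 3**2) = (4 + 7/2)**2*((1/15)*11 + 9) = (15/2)**2*(11/15 + 9) = (225/4)*(146/15) = 1095/2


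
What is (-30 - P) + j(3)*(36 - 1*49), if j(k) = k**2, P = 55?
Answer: -202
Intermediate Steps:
(-30 - P) + j(3)*(36 - 1*49) = (-30 - 1*55) + 3**2*(36 - 1*49) = (-30 - 55) + 9*(36 - 49) = -85 + 9*(-13) = -85 - 117 = -202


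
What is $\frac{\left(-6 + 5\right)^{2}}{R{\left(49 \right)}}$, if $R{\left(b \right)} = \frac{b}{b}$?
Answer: $1$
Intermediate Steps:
$R{\left(b \right)} = 1$
$\frac{\left(-6 + 5\right)^{2}}{R{\left(49 \right)}} = \frac{\left(-6 + 5\right)^{2}}{1} = \left(-1\right)^{2} \cdot 1 = 1 \cdot 1 = 1$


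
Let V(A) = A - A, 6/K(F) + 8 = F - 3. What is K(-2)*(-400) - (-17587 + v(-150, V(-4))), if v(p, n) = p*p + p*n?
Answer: -61469/13 ≈ -4728.4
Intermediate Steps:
K(F) = 6/(-11 + F) (K(F) = 6/(-8 + (F - 3)) = 6/(-8 + (-3 + F)) = 6/(-11 + F))
V(A) = 0
v(p, n) = p² + n*p
K(-2)*(-400) - (-17587 + v(-150, V(-4))) = (6/(-11 - 2))*(-400) - (-17587 - 150*(0 - 150)) = (6/(-13))*(-400) - (-17587 - 150*(-150)) = (6*(-1/13))*(-400) - (-17587 + 22500) = -6/13*(-400) - 1*4913 = 2400/13 - 4913 = -61469/13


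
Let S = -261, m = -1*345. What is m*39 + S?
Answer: -13716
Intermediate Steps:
m = -345
m*39 + S = -345*39 - 261 = -13455 - 261 = -13716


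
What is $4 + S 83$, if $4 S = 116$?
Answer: $2411$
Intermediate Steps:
$S = 29$ ($S = \frac{1}{4} \cdot 116 = 29$)
$4 + S 83 = 4 + 29 \cdot 83 = 4 + 2407 = 2411$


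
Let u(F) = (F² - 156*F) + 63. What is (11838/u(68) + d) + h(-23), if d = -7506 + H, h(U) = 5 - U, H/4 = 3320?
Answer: 34341804/5921 ≈ 5800.0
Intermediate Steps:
H = 13280 (H = 4*3320 = 13280)
d = 5774 (d = -7506 + 13280 = 5774)
u(F) = 63 + F² - 156*F
(11838/u(68) + d) + h(-23) = (11838/(63 + 68² - 156*68) + 5774) + (5 - 1*(-23)) = (11838/(63 + 4624 - 10608) + 5774) + (5 + 23) = (11838/(-5921) + 5774) + 28 = (11838*(-1/5921) + 5774) + 28 = (-11838/5921 + 5774) + 28 = 34176016/5921 + 28 = 34341804/5921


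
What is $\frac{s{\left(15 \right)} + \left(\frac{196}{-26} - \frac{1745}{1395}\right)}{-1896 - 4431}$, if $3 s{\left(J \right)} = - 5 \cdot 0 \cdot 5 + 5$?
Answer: $\frac{25834}{22948029} \approx 0.0011258$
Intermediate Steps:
$s{\left(J \right)} = \frac{5}{3}$ ($s{\left(J \right)} = \frac{- 5 \cdot 0 \cdot 5 + 5}{3} = \frac{\left(-5\right) 0 + 5}{3} = \frac{0 + 5}{3} = \frac{1}{3} \cdot 5 = \frac{5}{3}$)
$\frac{s{\left(15 \right)} + \left(\frac{196}{-26} - \frac{1745}{1395}\right)}{-1896 - 4431} = \frac{\frac{5}{3} + \left(\frac{196}{-26} - \frac{1745}{1395}\right)}{-1896 - 4431} = \frac{\frac{5}{3} + \left(196 \left(- \frac{1}{26}\right) - \frac{349}{279}\right)}{-6327} = \left(\frac{5}{3} - \frac{31879}{3627}\right) \left(- \frac{1}{6327}\right) = \left(- \frac{25834}{3627}\right) \left(- \frac{1}{6327}\right) = \frac{25834}{22948029}$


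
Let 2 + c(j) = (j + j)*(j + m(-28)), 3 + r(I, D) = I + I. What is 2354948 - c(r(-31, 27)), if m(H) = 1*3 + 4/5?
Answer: 2346994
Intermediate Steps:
r(I, D) = -3 + 2*I (r(I, D) = -3 + (I + I) = -3 + 2*I)
m(H) = 19/5 (m(H) = 3 + 4*(⅕) = 3 + ⅘ = 19/5)
c(j) = -2 + 2*j*(19/5 + j) (c(j) = -2 + (j + j)*(j + 19/5) = -2 + (2*j)*(19/5 + j) = -2 + 2*j*(19/5 + j))
2354948 - c(r(-31, 27)) = 2354948 - (-2 + 2*(-3 + 2*(-31))² + 38*(-3 + 2*(-31))/5) = 2354948 - (-2 + 2*(-3 - 62)² + 38*(-3 - 62)/5) = 2354948 - (-2 + 2*(-65)² + (38/5)*(-65)) = 2354948 - (-2 + 2*4225 - 494) = 2354948 - (-2 + 8450 - 494) = 2354948 - 1*7954 = 2354948 - 7954 = 2346994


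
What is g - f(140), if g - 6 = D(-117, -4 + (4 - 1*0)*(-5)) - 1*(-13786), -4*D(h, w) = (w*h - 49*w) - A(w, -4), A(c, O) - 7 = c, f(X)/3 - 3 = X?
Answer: 49451/4 ≈ 12363.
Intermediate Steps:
f(X) = 9 + 3*X
A(c, O) = 7 + c
D(h, w) = 7/4 + 25*w/2 - h*w/4 (D(h, w) = -((w*h - 49*w) - (7 + w))/4 = -((h*w - 49*w) + (-7 - w))/4 = -((-49*w + h*w) + (-7 - w))/4 = -(-7 - 50*w + h*w)/4 = 7/4 + 25*w/2 - h*w/4)
g = 51167/4 (g = 6 + ((7/4 + 25*(-4 + (4 - 1*0)*(-5))/2 - ¼*(-117)*(-4 + (4 - 1*0)*(-5))) - 1*(-13786)) = 6 + ((7/4 + 25*(-4 + (4 + 0)*(-5))/2 - ¼*(-117)*(-4 + (4 + 0)*(-5))) + 13786) = 6 + ((7/4 + 25*(-4 + 4*(-5))/2 - ¼*(-117)*(-4 + 4*(-5))) + 13786) = 6 + ((7/4 + 25*(-4 - 20)/2 - ¼*(-117)*(-4 - 20)) + 13786) = 6 + ((7/4 + (25/2)*(-24) - ¼*(-117)*(-24)) + 13786) = 6 + ((7/4 - 300 - 702) + 13786) = 6 + (-4001/4 + 13786) = 6 + 51143/4 = 51167/4 ≈ 12792.)
g - f(140) = 51167/4 - (9 + 3*140) = 51167/4 - (9 + 420) = 51167/4 - 1*429 = 51167/4 - 429 = 49451/4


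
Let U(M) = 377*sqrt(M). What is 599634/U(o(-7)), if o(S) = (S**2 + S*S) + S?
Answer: 85662*sqrt(91)/4901 ≈ 166.73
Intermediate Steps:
o(S) = S + 2*S**2 (o(S) = (S**2 + S**2) + S = 2*S**2 + S = S + 2*S**2)
599634/U(o(-7)) = 599634/((377*sqrt(-7*(1 + 2*(-7))))) = 599634/((377*sqrt(-7*(1 - 14)))) = 599634/((377*sqrt(-7*(-13)))) = 599634/((377*sqrt(91))) = 599634*(sqrt(91)/34307) = 85662*sqrt(91)/4901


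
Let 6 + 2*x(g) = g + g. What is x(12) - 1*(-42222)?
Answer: 42231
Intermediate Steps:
x(g) = -3 + g (x(g) = -3 + (g + g)/2 = -3 + (2*g)/2 = -3 + g)
x(12) - 1*(-42222) = (-3 + 12) - 1*(-42222) = 9 + 42222 = 42231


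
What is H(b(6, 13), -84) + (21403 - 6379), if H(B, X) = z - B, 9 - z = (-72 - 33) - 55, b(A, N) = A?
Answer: 15187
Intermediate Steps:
z = 169 (z = 9 - ((-72 - 33) - 55) = 9 - (-105 - 55) = 9 - 1*(-160) = 9 + 160 = 169)
H(B, X) = 169 - B
H(b(6, 13), -84) + (21403 - 6379) = (169 - 1*6) + (21403 - 6379) = (169 - 6) + 15024 = 163 + 15024 = 15187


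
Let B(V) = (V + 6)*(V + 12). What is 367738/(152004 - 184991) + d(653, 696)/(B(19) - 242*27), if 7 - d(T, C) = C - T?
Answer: -2116615610/189972133 ≈ -11.142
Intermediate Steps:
d(T, C) = 7 + T - C (d(T, C) = 7 - (C - T) = 7 + (T - C) = 7 + T - C)
B(V) = (6 + V)*(12 + V)
367738/(152004 - 184991) + d(653, 696)/(B(19) - 242*27) = 367738/(152004 - 184991) + (7 + 653 - 1*696)/((72 + 19² + 18*19) - 242*27) = 367738/(-32987) + (7 + 653 - 696)/((72 + 361 + 342) - 6534) = 367738*(-1/32987) - 36/(775 - 6534) = -367738/32987 - 36/(-5759) = -367738/32987 - 36*(-1/5759) = -367738/32987 + 36/5759 = -2116615610/189972133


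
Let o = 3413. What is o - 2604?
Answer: 809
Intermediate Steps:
o - 2604 = 3413 - 2604 = 809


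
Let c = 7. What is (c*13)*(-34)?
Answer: -3094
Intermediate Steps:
(c*13)*(-34) = (7*13)*(-34) = 91*(-34) = -3094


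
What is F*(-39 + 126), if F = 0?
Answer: 0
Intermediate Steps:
F*(-39 + 126) = 0*(-39 + 126) = 0*87 = 0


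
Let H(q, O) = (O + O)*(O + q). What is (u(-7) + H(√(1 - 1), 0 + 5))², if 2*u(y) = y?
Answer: 8649/4 ≈ 2162.3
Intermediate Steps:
u(y) = y/2
H(q, O) = 2*O*(O + q) (H(q, O) = (2*O)*(O + q) = 2*O*(O + q))
(u(-7) + H(√(1 - 1), 0 + 5))² = ((½)*(-7) + 2*(0 + 5)*((0 + 5) + √(1 - 1)))² = (-7/2 + 2*5*(5 + √0))² = (-7/2 + 2*5*(5 + 0))² = (-7/2 + 2*5*5)² = (-7/2 + 50)² = (93/2)² = 8649/4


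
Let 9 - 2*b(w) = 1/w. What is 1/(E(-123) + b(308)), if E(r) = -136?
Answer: -616/81005 ≈ -0.0076045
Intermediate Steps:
b(w) = 9/2 - 1/(2*w)
1/(E(-123) + b(308)) = 1/(-136 + (½)*(-1 + 9*308)/308) = 1/(-136 + (½)*(1/308)*(-1 + 2772)) = 1/(-136 + (½)*(1/308)*2771) = 1/(-136 + 2771/616) = 1/(-81005/616) = -616/81005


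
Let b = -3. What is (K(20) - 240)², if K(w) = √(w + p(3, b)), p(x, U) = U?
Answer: (240 - √17)² ≈ 55638.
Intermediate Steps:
K(w) = √(-3 + w) (K(w) = √(w - 3) = √(-3 + w))
(K(20) - 240)² = (√(-3 + 20) - 240)² = (√17 - 240)² = (-240 + √17)²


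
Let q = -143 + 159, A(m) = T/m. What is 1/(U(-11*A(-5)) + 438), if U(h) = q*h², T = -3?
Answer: 25/28374 ≈ 0.00088109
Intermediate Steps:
A(m) = -3/m
q = 16
U(h) = 16*h²
1/(U(-11*A(-5)) + 438) = 1/(16*(-(-33)/(-5))² + 438) = 1/(16*(-(-33)*(-1)/5)² + 438) = 1/(16*(-11*⅗)² + 438) = 1/(16*(-33/5)² + 438) = 1/(16*(1089/25) + 438) = 1/(17424/25 + 438) = 1/(28374/25) = 25/28374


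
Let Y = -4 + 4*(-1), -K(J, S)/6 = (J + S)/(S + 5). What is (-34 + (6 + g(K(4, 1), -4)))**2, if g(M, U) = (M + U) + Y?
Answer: 2025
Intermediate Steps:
K(J, S) = -6*(J + S)/(5 + S) (K(J, S) = -6*(J + S)/(S + 5) = -6*(J + S)/(5 + S))
Y = -8 (Y = -4 - 4 = -8)
g(M, U) = -8 + M + U (g(M, U) = (M + U) - 8 = -8 + M + U)
(-34 + (6 + g(K(4, 1), -4)))**2 = (-34 + (6 + (-8 + 6*(-1*4 - 1*1)/(5 + 1) - 4)))**2 = (-34 + (6 + (-8 + 6*(-4 - 1)/6 - 4)))**2 = (-34 + (6 + (-8 + 6*(1/6)*(-5) - 4)))**2 = (-34 + (6 + (-8 - 5 - 4)))**2 = (-34 + (6 - 17))**2 = (-34 - 11)**2 = (-45)**2 = 2025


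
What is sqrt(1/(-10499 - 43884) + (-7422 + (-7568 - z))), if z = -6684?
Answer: I*sqrt(24565083837217)/54383 ≈ 91.137*I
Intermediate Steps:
sqrt(1/(-10499 - 43884) + (-7422 + (-7568 - z))) = sqrt(1/(-10499 - 43884) + (-7422 + (-7568 - 1*(-6684)))) = sqrt(1/(-54383) + (-7422 + (-7568 + 6684))) = sqrt(-1/54383 + (-7422 - 884)) = sqrt(-1/54383 - 8306) = sqrt(-451705199/54383) = I*sqrt(24565083837217)/54383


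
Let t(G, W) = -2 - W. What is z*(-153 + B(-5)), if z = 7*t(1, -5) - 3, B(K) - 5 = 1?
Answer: -2646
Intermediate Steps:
B(K) = 6 (B(K) = 5 + 1 = 6)
z = 18 (z = 7*(-2 - 1*(-5)) - 3 = 7*(-2 + 5) - 3 = 7*3 - 3 = 21 - 3 = 18)
z*(-153 + B(-5)) = 18*(-153 + 6) = 18*(-147) = -2646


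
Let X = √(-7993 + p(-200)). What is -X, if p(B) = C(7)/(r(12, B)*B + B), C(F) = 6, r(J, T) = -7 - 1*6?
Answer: -I*√3197199/20 ≈ -89.404*I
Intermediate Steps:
r(J, T) = -13 (r(J, T) = -7 - 6 = -13)
p(B) = -1/(2*B) (p(B) = 6/(-13*B + B) = 6/((-12*B)) = 6*(-1/(12*B)) = -1/(2*B))
X = I*√3197199/20 (X = √(-7993 - ½/(-200)) = √(-7993 - ½*(-1/200)) = √(-7993 + 1/400) = √(-3197199/400) = I*√3197199/20 ≈ 89.404*I)
-X = -I*√3197199/20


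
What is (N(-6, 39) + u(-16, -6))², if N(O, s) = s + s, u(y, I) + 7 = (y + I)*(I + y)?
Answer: 308025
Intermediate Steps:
u(y, I) = -7 + (I + y)² (u(y, I) = -7 + (y + I)*(I + y) = -7 + (I + y)*(I + y) = -7 + (I + y)²)
N(O, s) = 2*s
(N(-6, 39) + u(-16, -6))² = (2*39 + (-7 + (-6 - 16)²))² = (78 + (-7 + (-22)²))² = (78 + (-7 + 484))² = (78 + 477)² = 555² = 308025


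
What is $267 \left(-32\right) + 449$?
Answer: $-8095$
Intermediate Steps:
$267 \left(-32\right) + 449 = -8544 + 449 = -8095$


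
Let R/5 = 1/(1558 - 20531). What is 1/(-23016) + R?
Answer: -134053/436682568 ≈ -0.00030698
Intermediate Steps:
R = -5/18973 (R = 5/(1558 - 20531) = 5/(-18973) = 5*(-1/18973) = -5/18973 ≈ -0.00026353)
1/(-23016) + R = 1/(-23016) - 5/18973 = -1/23016 - 5/18973 = -134053/436682568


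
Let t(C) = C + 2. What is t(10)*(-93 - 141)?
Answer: -2808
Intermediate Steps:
t(C) = 2 + C
t(10)*(-93 - 141) = (2 + 10)*(-93 - 141) = 12*(-234) = -2808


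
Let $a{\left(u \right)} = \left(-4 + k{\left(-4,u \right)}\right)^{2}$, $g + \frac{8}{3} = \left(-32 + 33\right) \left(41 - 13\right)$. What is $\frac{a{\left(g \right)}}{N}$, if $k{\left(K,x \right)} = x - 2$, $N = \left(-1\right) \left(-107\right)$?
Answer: $\frac{3364}{963} \approx 3.4933$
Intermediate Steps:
$N = 107$
$g = \frac{76}{3}$ ($g = - \frac{8}{3} + \left(-32 + 33\right) \left(41 - 13\right) = - \frac{8}{3} + 1 \cdot 28 = - \frac{8}{3} + 28 = \frac{76}{3} \approx 25.333$)
$k{\left(K,x \right)} = -2 + x$
$a{\left(u \right)} = \left(-6 + u\right)^{2}$ ($a{\left(u \right)} = \left(-4 + \left(-2 + u\right)\right)^{2} = \left(-6 + u\right)^{2}$)
$\frac{a{\left(g \right)}}{N} = \frac{\left(-6 + \frac{76}{3}\right)^{2}}{107} = \left(\frac{58}{3}\right)^{2} \cdot \frac{1}{107} = \frac{3364}{9} \cdot \frac{1}{107} = \frac{3364}{963}$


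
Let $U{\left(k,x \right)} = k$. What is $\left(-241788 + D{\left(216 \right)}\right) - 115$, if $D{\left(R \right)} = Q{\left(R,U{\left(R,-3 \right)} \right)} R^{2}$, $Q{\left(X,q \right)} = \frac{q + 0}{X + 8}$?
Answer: $- \frac{1378393}{7} \approx -1.9691 \cdot 10^{5}$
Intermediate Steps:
$Q{\left(X,q \right)} = \frac{q}{8 + X}$
$D{\left(R \right)} = \frac{R^{3}}{8 + R}$ ($D{\left(R \right)} = \frac{R}{8 + R} R^{2} = \frac{R^{3}}{8 + R}$)
$\left(-241788 + D{\left(216 \right)}\right) - 115 = \left(-241788 + \frac{216^{3}}{8 + 216}\right) - 115 = \left(-241788 + \frac{10077696}{224}\right) + \left(-280 + 165\right) = \left(-241788 + 10077696 \cdot \frac{1}{224}\right) - 115 = \left(-241788 + \frac{314928}{7}\right) - 115 = - \frac{1377588}{7} - 115 = - \frac{1378393}{7}$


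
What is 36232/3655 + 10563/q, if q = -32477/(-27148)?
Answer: 1049300310884/118703435 ≈ 8839.7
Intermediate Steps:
q = 32477/27148 (q = -32477*(-1/27148) = 32477/27148 ≈ 1.1963)
36232/3655 + 10563/q = 36232/3655 + 10563/(32477/27148) = 36232*(1/3655) + 10563*(27148/32477) = 36232/3655 + 286764324/32477 = 1049300310884/118703435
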